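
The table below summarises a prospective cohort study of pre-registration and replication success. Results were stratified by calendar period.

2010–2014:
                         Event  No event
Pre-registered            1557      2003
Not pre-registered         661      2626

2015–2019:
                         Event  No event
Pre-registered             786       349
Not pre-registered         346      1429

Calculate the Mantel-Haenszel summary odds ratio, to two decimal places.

4.19

OR_MH = Σ(aᵢdᵢ/nᵢ) / Σ(bᵢcᵢ/nᵢ), where nᵢ is the stratum total.
Stratum 1 (2010–2014): n = 6847; a·d/n = 1557·2626/6847 = 597.1494; b·c/n = 2003·661/6847 = 193.3669
Stratum 2 (2015–2019): n = 2910; a·d/n = 786·1429/2910 = 385.9773; b·c/n = 349·346/2910 = 41.4962
OR_MH = (597.1494 + 385.9773) / (193.3669 + 41.4962) = 983.1267 / 234.8631 = 4.18596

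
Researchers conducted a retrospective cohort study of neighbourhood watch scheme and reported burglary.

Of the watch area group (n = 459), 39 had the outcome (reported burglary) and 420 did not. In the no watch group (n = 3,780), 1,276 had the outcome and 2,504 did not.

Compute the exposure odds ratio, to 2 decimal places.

From the description: a = 39, b = 420, c = 1276, d = 2504.
OR = (a·d)/(b·c) = (39 × 2504) / (420 × 1276) = 97656 / 535920 = 0.18222
Exposure is associated with lower odds of reported burglary (OR = 0.18 < 1).

0.18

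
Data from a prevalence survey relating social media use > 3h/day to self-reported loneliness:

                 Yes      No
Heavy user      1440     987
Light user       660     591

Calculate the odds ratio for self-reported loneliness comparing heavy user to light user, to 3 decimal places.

Cells: a = 1440, b = 987, c = 660, d = 591.
OR = (a·d)/(b·c) = (1440 × 591) / (987 × 660) = 851040 / 651420 = 1.30644
The odds of self-reported loneliness are about 1.31 times as high in the heavy user group.

1.306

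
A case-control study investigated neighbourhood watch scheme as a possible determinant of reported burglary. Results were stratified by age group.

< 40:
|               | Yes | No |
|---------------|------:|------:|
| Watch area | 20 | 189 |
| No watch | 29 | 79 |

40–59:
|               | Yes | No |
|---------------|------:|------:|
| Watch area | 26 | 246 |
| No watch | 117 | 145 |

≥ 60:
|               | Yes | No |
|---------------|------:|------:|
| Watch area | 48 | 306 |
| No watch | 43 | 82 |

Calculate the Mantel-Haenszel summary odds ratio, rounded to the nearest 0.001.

0.205

OR_MH = Σ(aᵢdᵢ/nᵢ) / Σ(bᵢcᵢ/nᵢ), where nᵢ is the stratum total.
Stratum 1 (< 40): n = 317; a·d/n = 20·79/317 = 4.9842; b·c/n = 189·29/317 = 17.2902
Stratum 2 (40–59): n = 534; a·d/n = 26·145/534 = 7.0599; b·c/n = 246·117/534 = 53.8989
Stratum 3 (≥ 60): n = 479; a·d/n = 48·82/479 = 8.2171; b·c/n = 306·43/479 = 27.4697
OR_MH = (4.9842 + 7.0599 + 8.2171) / (17.2902 + 53.8989 + 27.4697) = 20.2613 / 98.6588 = 0.20537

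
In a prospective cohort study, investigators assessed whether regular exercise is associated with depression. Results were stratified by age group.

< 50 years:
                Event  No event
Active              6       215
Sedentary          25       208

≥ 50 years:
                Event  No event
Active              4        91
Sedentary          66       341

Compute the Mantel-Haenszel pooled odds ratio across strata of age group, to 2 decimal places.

OR_MH = Σ(aᵢdᵢ/nᵢ) / Σ(bᵢcᵢ/nᵢ), where nᵢ is the stratum total.
Stratum 1 (< 50 years): n = 454; a·d/n = 6·208/454 = 2.7489; b·c/n = 215·25/454 = 11.8392
Stratum 2 (≥ 50 years): n = 502; a·d/n = 4·341/502 = 2.7171; b·c/n = 91·66/502 = 11.9641
OR_MH = (2.7489 + 2.7171) / (11.8392 + 11.9641) = 5.4660 / 23.8034 = 0.22963

0.23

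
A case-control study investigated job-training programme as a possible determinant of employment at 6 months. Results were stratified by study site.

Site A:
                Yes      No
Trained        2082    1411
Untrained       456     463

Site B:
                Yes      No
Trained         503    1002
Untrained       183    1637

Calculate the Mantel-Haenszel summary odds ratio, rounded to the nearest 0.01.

OR_MH = Σ(aᵢdᵢ/nᵢ) / Σ(bᵢcᵢ/nᵢ), where nᵢ is the stratum total.
Stratum 1 (Site A): n = 4412; a·d/n = 2082·463/4412 = 218.4873; b·c/n = 1411·456/4412 = 145.8332
Stratum 2 (Site B): n = 3325; a·d/n = 503·1637/3325 = 247.6424; b·c/n = 1002·183/3325 = 55.1477
OR_MH = (218.4873 + 247.6424) / (145.8332 + 55.1477) = 466.1297 / 200.9809 = 2.31927

2.32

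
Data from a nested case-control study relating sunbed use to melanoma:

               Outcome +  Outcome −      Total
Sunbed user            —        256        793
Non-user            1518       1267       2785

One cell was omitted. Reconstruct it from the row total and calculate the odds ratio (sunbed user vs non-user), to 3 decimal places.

1.751

The missing cell is in the exposed row: 793 − 256 = 537.
So a = 537, b = 256, c = 1518, d = 1267.
OR = (a·d)/(b·c) = (537 × 1267) / (256 × 1518) = 680379 / 388608 = 1.75081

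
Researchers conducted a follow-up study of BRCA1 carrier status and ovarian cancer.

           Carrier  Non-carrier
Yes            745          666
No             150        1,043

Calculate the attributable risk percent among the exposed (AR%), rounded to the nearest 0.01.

Reading the table with exposure as columns: a = 745 (Carrier, case), b = 150 (Carrier, non-case), c = 666 (Non-carrier, case), d = 1043.
Risk in exposed = 745/895 = 0.83240; risk in unexposed = 666/1709 = 0.38970.
RR = 0.83240/0.38970 = 2.13600
AR% = (RR − 1)/RR × 100 = (2.13600 − 1)/2.13600 × 100 = 53.1835%

53.18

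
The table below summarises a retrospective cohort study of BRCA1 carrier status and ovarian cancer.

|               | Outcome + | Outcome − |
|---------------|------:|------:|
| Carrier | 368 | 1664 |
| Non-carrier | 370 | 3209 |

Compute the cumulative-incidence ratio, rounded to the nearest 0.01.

Cells: a = 368, b = 1664, c = 370, d = 3209.
Risk in exposed = 368/2032 = 0.18110; risk in unexposed = 370/3579 = 0.10338.
RR = 0.18110 / 0.10338 = 1.75180
The risk among the exposed is 1.75 times that among the unexposed.

1.75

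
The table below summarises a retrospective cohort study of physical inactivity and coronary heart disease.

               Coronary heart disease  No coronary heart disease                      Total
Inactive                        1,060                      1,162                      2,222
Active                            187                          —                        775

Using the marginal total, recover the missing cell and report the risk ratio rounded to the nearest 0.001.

The missing cell is in the unexposed row: 775 − 187 = 588.
So a = 1060, b = 1162, c = 187, d = 588.
RR = [a/(a+b)] / [c/(c+d)] = (1060/2222) / (187/775) = 0.47705/0.24129 = 1.97707

1.977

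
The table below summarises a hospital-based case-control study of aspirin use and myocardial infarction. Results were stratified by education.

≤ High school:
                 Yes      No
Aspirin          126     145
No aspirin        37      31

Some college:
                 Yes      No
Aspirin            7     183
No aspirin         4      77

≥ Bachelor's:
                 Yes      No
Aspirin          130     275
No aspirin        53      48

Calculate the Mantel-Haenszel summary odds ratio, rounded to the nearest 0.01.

0.55

OR_MH = Σ(aᵢdᵢ/nᵢ) / Σ(bᵢcᵢ/nᵢ), where nᵢ is the stratum total.
Stratum 1 (≤ High school): n = 339; a·d/n = 126·31/339 = 11.5221; b·c/n = 145·37/339 = 15.8260
Stratum 2 (Some college): n = 271; a·d/n = 7·77/271 = 1.9889; b·c/n = 183·4/271 = 2.7011
Stratum 3 (≥ Bachelor's): n = 506; a·d/n = 130·48/506 = 12.3320; b·c/n = 275·53/506 = 28.8043
OR_MH = (11.5221 + 1.9889 + 12.3320) / (15.8260 + 2.7011 + 28.8043) = 25.8431 / 47.3314 = 0.54600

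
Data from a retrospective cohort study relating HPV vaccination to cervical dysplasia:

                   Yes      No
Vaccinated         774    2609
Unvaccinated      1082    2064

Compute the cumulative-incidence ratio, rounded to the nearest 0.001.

Cells: a = 774, b = 2609, c = 1082, d = 2064.
Risk in exposed = 774/3383 = 0.22879; risk in unexposed = 1082/3146 = 0.34393.
RR = 0.22879 / 0.34393 = 0.66523
The risk is 33% lower among the exposed than among the unexposed.

0.665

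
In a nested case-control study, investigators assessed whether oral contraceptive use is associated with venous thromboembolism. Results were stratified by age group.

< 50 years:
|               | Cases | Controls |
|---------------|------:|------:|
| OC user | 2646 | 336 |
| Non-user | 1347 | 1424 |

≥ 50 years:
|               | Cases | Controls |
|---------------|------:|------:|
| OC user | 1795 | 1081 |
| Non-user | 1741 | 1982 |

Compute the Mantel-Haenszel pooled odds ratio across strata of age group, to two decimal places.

OR_MH = Σ(aᵢdᵢ/nᵢ) / Σ(bᵢcᵢ/nᵢ), where nᵢ is the stratum total.
Stratum 1 (< 50 years): n = 5753; a·d/n = 2646·1424/5753 = 654.9459; b·c/n = 336·1347/5753 = 78.6706
Stratum 2 (≥ 50 years): n = 6599; a·d/n = 1795·1982/6599 = 539.1256; b·c/n = 1081·1741/6599 = 285.1979
OR_MH = (654.9459 + 539.1256) / (78.6706 + 285.1979) = 1194.0716 / 363.8685 = 3.28160

3.28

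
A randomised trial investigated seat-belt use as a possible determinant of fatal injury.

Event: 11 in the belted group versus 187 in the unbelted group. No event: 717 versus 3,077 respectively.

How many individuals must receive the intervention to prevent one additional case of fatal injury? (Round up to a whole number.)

Risk in treated group = 11/728 = 0.01511; risk in control = 187/3264 = 0.05729.
Absolute risk reduction = 0.05729 − 0.01511 = 0.04218
NNT = 1 / ARR = 1 / 0.04218 = 23.707 → round up → 24

24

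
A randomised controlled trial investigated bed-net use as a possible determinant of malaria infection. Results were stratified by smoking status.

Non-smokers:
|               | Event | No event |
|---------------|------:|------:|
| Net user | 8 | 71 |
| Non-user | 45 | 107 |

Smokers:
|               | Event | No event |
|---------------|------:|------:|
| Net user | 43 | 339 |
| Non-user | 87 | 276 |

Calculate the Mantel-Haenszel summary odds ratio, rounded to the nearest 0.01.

OR_MH = Σ(aᵢdᵢ/nᵢ) / Σ(bᵢcᵢ/nᵢ), where nᵢ is the stratum total.
Stratum 1 (Non-smokers): n = 231; a·d/n = 8·107/231 = 3.7056; b·c/n = 71·45/231 = 13.8312
Stratum 2 (Smokers): n = 745; a·d/n = 43·276/745 = 15.9302; b·c/n = 339·87/745 = 39.5879
OR_MH = (3.7056 + 15.9302) / (13.8312 + 39.5879) = 19.6358 / 53.4191 = 0.36758

0.37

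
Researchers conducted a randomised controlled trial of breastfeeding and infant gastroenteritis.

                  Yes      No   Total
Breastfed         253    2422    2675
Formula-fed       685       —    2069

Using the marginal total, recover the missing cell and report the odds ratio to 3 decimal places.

The missing cell is in the unexposed row: 2069 − 685 = 1384.
So a = 253, b = 2422, c = 685, d = 1384.
OR = (a·d)/(b·c) = (253 × 1384) / (2422 × 685) = 350152 / 1659070 = 0.21105

0.211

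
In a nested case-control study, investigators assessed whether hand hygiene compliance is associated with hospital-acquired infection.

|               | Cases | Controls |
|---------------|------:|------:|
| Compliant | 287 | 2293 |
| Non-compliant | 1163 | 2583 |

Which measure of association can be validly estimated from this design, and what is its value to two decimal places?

0.28

Cells: a = 287, b = 2293, c = 1163, d = 2583.
This is a nested case-control study: participants were sampled on outcome status, so risks in the source population cannot be estimated directly — relative risk is not valid here. The odds ratio is the appropriate measure.
OR = (a·d)/(b·c) = (287 × 2583) / (2293 × 1163) = 741321 / 2666759 = 0.27799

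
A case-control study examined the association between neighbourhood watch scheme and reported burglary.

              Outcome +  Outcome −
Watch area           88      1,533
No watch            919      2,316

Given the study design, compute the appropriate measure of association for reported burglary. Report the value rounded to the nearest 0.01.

Cells: a = 88, b = 1533, c = 919, d = 2316.
This is a case-control study: participants were sampled on outcome status, so risks in the source population cannot be estimated directly — relative risk is not valid here. The odds ratio is the appropriate measure.
OR = (a·d)/(b·c) = (88 × 2316) / (1533 × 919) = 203808 / 1408827 = 0.14467

0.14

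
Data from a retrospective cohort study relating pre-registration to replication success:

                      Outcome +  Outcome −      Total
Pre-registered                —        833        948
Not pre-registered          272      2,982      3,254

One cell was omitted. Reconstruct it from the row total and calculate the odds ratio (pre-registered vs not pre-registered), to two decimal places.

The missing cell is in the exposed row: 948 − 833 = 115.
So a = 115, b = 833, c = 272, d = 2982.
OR = (a·d)/(b·c) = (115 × 2982) / (833 × 272) = 342930 / 226576 = 1.51353

1.51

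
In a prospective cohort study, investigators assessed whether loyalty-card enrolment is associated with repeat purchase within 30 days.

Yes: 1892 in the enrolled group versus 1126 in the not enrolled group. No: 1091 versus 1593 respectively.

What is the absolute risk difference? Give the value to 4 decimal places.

From the description: a = 1892, b = 1091, c = 1126, d = 1593.
Risk in exposed = 1892/2983 = 0.634261; risk in unexposed = 1126/2719 = 0.414123.
Risk difference = 0.634261 − 0.414123 = 0.220138

0.2201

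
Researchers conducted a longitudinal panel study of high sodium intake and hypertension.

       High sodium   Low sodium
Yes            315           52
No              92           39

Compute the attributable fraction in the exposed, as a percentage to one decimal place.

26.2

Reading the table with exposure as columns: a = 315 (High sodium, case), b = 92 (High sodium, non-case), c = 52 (Low sodium, case), d = 39.
Risk in exposed = 315/407 = 0.77396; risk in unexposed = 52/91 = 0.57143.
RR = 0.77396/0.57143 = 1.35442
AR% = (RR − 1)/RR × 100 = (1.35442 − 1)/1.35442 × 100 = 26.1678%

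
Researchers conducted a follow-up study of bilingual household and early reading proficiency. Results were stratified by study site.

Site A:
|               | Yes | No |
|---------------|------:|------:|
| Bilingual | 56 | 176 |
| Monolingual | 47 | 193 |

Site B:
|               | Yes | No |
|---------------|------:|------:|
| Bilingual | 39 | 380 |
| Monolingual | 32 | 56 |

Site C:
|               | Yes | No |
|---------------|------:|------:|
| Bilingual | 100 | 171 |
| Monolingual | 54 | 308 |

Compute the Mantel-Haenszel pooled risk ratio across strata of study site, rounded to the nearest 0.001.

RR_MH = Σ(aᵢ·n₀ᵢ/nᵢ) / Σ(cᵢ·n₁ᵢ/nᵢ), with n₁ᵢ = aᵢ+bᵢ (exposed), n₀ᵢ = cᵢ+dᵢ (unexposed), nᵢ = n₁ᵢ+n₀ᵢ.
Stratum 1 (Site A): n₁ = 232, n₀ = 240, n = 472; a·n₀/n = 56·240/472 = 28.4746; c·n₁/n = 47·232/472 = 23.1017
Stratum 2 (Site B): n₁ = 419, n₀ = 88, n = 507; a·n₀/n = 39·88/507 = 6.7692; c·n₁/n = 32·419/507 = 26.4458
Stratum 3 (Site C): n₁ = 271, n₀ = 362, n = 633; a·n₀/n = 100·362/633 = 57.1880; c·n₁/n = 54·271/633 = 23.1185
RR_MH = (28.4746 + 6.7692 + 57.1880) / (23.1017 + 26.4458 + 23.1185) = 92.4318 / 72.6659 = 1.27201

1.272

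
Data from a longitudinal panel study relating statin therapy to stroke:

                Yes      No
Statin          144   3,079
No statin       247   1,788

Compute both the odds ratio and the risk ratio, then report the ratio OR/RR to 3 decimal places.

0.920

Cells: a = 144, b = 3079, c = 247, d = 1788.
OR = (144·1788)/(3079·247) = 257472/760513 = 0.33855
Risk in exposed = 144/3223 = 0.04468; risk in unexposed = 247/2035 = 0.12138; RR = 0.36810
OR/RR = 0.33855 / 0.36810 = 0.91972
The outcome is not rare, so the OR lies further from 1 than the RR.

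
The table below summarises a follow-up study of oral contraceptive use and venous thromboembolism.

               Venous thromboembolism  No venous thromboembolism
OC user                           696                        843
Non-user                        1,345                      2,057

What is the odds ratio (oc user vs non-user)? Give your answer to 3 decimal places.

1.263

Cells: a = 696, b = 843, c = 1345, d = 2057.
OR = (a·d)/(b·c) = (696 × 2057) / (843 × 1345) = 1431672 / 1133835 = 1.26268
The odds of venous thromboembolism are about 1.26 times as high in the oc user group.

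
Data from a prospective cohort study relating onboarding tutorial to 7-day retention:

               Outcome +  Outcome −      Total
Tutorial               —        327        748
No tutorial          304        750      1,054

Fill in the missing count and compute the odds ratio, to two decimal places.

3.18

The missing cell is in the exposed row: 748 − 327 = 421.
So a = 421, b = 327, c = 304, d = 750.
OR = (a·d)/(b·c) = (421 × 750) / (327 × 304) = 315750 / 99408 = 3.17630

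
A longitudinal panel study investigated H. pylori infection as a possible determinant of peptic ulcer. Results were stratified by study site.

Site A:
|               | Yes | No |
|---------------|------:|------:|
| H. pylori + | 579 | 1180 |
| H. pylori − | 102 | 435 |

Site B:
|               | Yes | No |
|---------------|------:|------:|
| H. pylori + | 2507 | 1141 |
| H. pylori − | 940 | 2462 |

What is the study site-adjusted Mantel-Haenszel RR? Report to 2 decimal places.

RR_MH = Σ(aᵢ·n₀ᵢ/nᵢ) / Σ(cᵢ·n₁ᵢ/nᵢ), with n₁ᵢ = aᵢ+bᵢ (exposed), n₀ᵢ = cᵢ+dᵢ (unexposed), nᵢ = n₁ᵢ+n₀ᵢ.
Stratum 1 (Site A): n₁ = 1759, n₀ = 537, n = 2296; a·n₀/n = 579·537/2296 = 135.4194; c·n₁/n = 102·1759/2296 = 78.1437
Stratum 2 (Site B): n₁ = 3648, n₀ = 3402, n = 7050; a·n₀/n = 2507·3402/7050 = 1209.7609; c·n₁/n = 940·3648/7050 = 486.4000
RR_MH = (135.4194 + 1209.7609) / (78.1437 + 486.4000) = 1345.1803 / 564.5437 = 2.38277

2.38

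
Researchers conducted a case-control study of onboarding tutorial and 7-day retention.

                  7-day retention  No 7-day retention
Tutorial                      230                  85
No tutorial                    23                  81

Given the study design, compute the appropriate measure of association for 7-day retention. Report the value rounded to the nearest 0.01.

Cells: a = 230, b = 85, c = 23, d = 81.
This is a case-control study: participants were sampled on outcome status, so risks in the source population cannot be estimated directly — relative risk is not valid here. The odds ratio is the appropriate measure.
OR = (a·d)/(b·c) = (230 × 81) / (85 × 23) = 18630 / 1955 = 9.52941

9.53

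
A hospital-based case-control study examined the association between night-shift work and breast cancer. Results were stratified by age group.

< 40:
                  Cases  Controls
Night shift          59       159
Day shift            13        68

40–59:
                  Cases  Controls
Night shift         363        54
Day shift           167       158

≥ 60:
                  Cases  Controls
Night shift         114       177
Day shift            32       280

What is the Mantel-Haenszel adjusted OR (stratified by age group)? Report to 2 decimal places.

OR_MH = Σ(aᵢdᵢ/nᵢ) / Σ(bᵢcᵢ/nᵢ), where nᵢ is the stratum total.
Stratum 1 (< 40): n = 299; a·d/n = 59·68/299 = 13.4181; b·c/n = 159·13/299 = 6.9130
Stratum 2 (40–59): n = 742; a·d/n = 363·158/742 = 77.2965; b·c/n = 54·167/742 = 12.1536
Stratum 3 (≥ 60): n = 603; a·d/n = 114·280/603 = 52.9353; b·c/n = 177·32/603 = 9.3930
OR_MH = (13.4181 + 77.2965 + 52.9353) / (6.9130 + 12.1536 + 9.3930) = 143.6499 / 28.4597 = 5.04748

5.05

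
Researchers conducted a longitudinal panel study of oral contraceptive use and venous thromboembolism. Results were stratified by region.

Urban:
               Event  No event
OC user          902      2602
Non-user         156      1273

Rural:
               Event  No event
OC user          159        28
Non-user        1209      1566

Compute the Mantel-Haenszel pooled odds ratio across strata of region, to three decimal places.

OR_MH = Σ(aᵢdᵢ/nᵢ) / Σ(bᵢcᵢ/nᵢ), where nᵢ is the stratum total.
Stratum 1 (Urban): n = 4933; a·d/n = 902·1273/4933 = 232.7683; b·c/n = 2602·156/4933 = 82.2850
Stratum 2 (Rural): n = 2962; a·d/n = 159·1566/2962 = 84.0628; b·c/n = 28·1209/2962 = 11.4288
OR_MH = (232.7683 + 84.0628) / (82.2850 + 11.4288) = 316.8311 / 93.7138 = 3.38084

3.381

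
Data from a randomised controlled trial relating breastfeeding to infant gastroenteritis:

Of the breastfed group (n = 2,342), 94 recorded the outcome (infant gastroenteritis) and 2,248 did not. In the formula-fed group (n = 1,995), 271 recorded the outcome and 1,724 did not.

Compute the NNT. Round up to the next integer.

11

Risk in treated group = 94/2342 = 0.04014; risk in control = 271/1995 = 0.13584.
Absolute risk reduction = 0.13584 − 0.04014 = 0.09570
NNT = 1 / ARR = 1 / 0.09570 = 10.449 → round up → 11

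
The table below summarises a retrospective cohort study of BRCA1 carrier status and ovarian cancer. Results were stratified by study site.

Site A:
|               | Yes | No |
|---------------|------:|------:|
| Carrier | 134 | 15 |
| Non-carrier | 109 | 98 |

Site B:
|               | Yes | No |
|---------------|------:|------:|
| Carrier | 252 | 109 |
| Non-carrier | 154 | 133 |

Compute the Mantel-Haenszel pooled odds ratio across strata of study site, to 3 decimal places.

OR_MH = Σ(aᵢdᵢ/nᵢ) / Σ(bᵢcᵢ/nᵢ), where nᵢ is the stratum total.
Stratum 1 (Site A): n = 356; a·d/n = 134·98/356 = 36.8876; b·c/n = 15·109/356 = 4.5927
Stratum 2 (Site B): n = 648; a·d/n = 252·133/648 = 51.7222; b·c/n = 109·154/648 = 25.9043
OR_MH = (36.8876 + 51.7222) / (4.5927 + 25.9043) = 88.6099 / 30.4970 = 2.90553

2.906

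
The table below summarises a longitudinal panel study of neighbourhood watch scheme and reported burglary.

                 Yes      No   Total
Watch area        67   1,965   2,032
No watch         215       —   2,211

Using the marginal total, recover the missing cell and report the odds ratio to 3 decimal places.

0.317

The missing cell is in the unexposed row: 2211 − 215 = 1996.
So a = 67, b = 1965, c = 215, d = 1996.
OR = (a·d)/(b·c) = (67 × 1996) / (1965 × 215) = 133732 / 422475 = 0.31654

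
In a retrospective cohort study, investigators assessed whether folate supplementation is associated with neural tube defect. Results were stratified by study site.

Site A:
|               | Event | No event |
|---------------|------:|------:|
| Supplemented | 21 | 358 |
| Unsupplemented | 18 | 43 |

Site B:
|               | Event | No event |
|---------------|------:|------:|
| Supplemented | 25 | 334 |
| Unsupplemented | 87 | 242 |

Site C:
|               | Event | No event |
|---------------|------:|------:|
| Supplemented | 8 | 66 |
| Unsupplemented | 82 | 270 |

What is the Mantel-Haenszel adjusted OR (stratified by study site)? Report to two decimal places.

0.23

OR_MH = Σ(aᵢdᵢ/nᵢ) / Σ(bᵢcᵢ/nᵢ), where nᵢ is the stratum total.
Stratum 1 (Site A): n = 440; a·d/n = 21·43/440 = 2.0523; b·c/n = 358·18/440 = 14.6455
Stratum 2 (Site B): n = 688; a·d/n = 25·242/688 = 8.7936; b·c/n = 334·87/688 = 42.2355
Stratum 3 (Site C): n = 426; a·d/n = 8·270/426 = 5.0704; b·c/n = 66·82/426 = 12.7042
OR_MH = (2.0523 + 8.7936 + 5.0704) / (14.6455 + 42.2355 + 12.7042) = 15.9163 / 69.5851 = 0.22873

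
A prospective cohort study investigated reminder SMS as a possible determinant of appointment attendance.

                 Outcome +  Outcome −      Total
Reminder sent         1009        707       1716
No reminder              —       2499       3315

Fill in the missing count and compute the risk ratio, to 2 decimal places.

The missing cell is in the unexposed row: 3315 − 2499 = 816.
So a = 1009, b = 707, c = 816, d = 2499.
RR = [a/(a+b)] / [c/(c+d)] = (1009/1716) / (816/3315) = 0.58800/0.24615 = 2.38873

2.39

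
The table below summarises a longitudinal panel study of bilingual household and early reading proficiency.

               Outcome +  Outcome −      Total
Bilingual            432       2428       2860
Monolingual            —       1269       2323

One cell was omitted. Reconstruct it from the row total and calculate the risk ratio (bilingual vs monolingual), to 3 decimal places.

The missing cell is in the unexposed row: 2323 − 1269 = 1054.
So a = 432, b = 2428, c = 1054, d = 1269.
RR = [a/(a+b)] / [c/(c+d)] = (432/2860) / (1054/2323) = 0.15105/0.45372 = 0.33291

0.333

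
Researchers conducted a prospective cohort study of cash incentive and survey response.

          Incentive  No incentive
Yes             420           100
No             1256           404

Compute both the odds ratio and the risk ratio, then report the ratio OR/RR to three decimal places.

Reading the table with exposure as columns: a = 420 (Incentive, case), b = 1256 (Incentive, non-case), c = 100 (No incentive, case), d = 404.
OR = (420·404)/(1256·100) = 169680/125600 = 1.35096
Risk in exposed = 420/1676 = 0.25060; risk in unexposed = 100/504 = 0.19841; RR = 1.26301
OR/RR = 1.35096 / 1.26301 = 1.06963
The outcome is not rare, so the OR lies further from 1 than the RR.

1.070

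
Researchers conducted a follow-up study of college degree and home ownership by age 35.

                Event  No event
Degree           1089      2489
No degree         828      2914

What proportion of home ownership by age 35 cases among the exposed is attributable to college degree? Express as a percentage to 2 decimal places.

27.30

Cells: a = 1089, b = 2489, c = 828, d = 2914.
Risk in exposed = 1089/3578 = 0.30436; risk in unexposed = 828/3742 = 0.22127.
RR = 0.30436/0.22127 = 1.37550
AR% = (RR − 1)/RR × 100 = (1.37550 − 1)/1.37550 × 100 = 27.2992%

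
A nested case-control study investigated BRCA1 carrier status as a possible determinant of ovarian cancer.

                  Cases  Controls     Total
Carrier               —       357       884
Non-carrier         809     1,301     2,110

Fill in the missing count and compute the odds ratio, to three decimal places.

2.374

The missing cell is in the exposed row: 884 − 357 = 527.
So a = 527, b = 357, c = 809, d = 1301.
OR = (a·d)/(b·c) = (527 × 1301) / (357 × 809) = 685627 / 288813 = 2.37395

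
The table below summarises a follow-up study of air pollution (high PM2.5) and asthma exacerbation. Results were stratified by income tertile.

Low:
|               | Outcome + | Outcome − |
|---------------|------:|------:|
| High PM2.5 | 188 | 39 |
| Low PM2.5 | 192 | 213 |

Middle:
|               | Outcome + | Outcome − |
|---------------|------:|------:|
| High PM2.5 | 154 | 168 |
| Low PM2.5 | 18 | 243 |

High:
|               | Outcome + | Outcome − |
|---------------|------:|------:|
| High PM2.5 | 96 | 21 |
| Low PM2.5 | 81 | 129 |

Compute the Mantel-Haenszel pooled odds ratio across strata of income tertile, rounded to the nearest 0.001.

7.439

OR_MH = Σ(aᵢdᵢ/nᵢ) / Σ(bᵢcᵢ/nᵢ), where nᵢ is the stratum total.
Stratum 1 (Low): n = 632; a·d/n = 188·213/632 = 63.3608; b·c/n = 39·192/632 = 11.8481
Stratum 2 (Middle): n = 583; a·d/n = 154·243/583 = 64.1887; b·c/n = 168·18/583 = 5.1870
Stratum 3 (High): n = 327; a·d/n = 96·129/327 = 37.8716; b·c/n = 21·81/327 = 5.2018
OR_MH = (63.3608 + 64.1887 + 37.8716) / (11.8481 + 5.1870 + 5.2018) = 165.4210 / 22.2369 = 7.43903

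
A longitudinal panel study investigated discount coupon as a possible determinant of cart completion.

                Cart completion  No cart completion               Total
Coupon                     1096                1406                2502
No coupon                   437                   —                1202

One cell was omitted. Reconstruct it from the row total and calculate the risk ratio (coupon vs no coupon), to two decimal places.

1.20

The missing cell is in the unexposed row: 1202 − 437 = 765.
So a = 1096, b = 1406, c = 437, d = 765.
RR = [a/(a+b)] / [c/(c+d)] = (1096/2502) / (437/1202) = 0.43805/0.36356 = 1.20489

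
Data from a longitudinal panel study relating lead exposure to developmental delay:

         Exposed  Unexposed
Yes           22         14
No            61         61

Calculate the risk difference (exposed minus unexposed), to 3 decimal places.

0.078

Reading the table with exposure as columns: a = 22 (Exposed, case), b = 61 (Exposed, non-case), c = 14 (Unexposed, case), d = 61.
Risk in exposed = 22/83 = 0.265060; risk in unexposed = 14/75 = 0.186667.
Risk difference = 0.265060 − 0.186667 = 0.078394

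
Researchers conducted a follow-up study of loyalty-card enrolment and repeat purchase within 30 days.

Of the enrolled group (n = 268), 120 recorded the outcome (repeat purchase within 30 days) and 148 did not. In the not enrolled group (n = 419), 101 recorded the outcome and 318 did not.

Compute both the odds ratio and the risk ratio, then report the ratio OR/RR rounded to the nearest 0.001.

From the description: a = 120, b = 148, c = 101, d = 318.
OR = (120·318)/(148·101) = 38160/14948 = 2.55285
Risk in exposed = 120/268 = 0.44776; risk in unexposed = 101/419 = 0.24105; RR = 1.85754
OR/RR = 2.55285 / 1.85754 = 1.37431
The outcome is not rare, so the OR lies further from 1 than the RR.

1.374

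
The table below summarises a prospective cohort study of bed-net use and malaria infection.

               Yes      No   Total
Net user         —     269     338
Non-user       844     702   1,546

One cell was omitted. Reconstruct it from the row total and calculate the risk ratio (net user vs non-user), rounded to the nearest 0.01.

0.37

The missing cell is in the exposed row: 338 − 269 = 69.
So a = 69, b = 269, c = 844, d = 702.
RR = [a/(a+b)] / [c/(c+d)] = (69/338) / (844/1546) = 0.20414/0.54592 = 0.37394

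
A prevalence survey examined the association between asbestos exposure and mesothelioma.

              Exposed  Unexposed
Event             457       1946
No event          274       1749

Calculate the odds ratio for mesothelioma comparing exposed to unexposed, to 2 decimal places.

Reading the table with exposure as columns: a = 457 (Exposed, case), b = 274 (Exposed, non-case), c = 1946 (Unexposed, case), d = 1749.
OR = (a·d)/(b·c) = (457 × 1749) / (274 × 1946) = 799293 / 533204 = 1.49904
The odds of mesothelioma are about 1.50 times as high in the exposed group.

1.50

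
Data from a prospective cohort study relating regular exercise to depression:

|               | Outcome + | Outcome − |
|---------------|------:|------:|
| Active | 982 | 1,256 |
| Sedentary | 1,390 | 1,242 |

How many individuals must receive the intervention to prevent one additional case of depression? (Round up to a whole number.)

Risk in treated group = 982/2238 = 0.43878; risk in control = 1390/2632 = 0.52812.
Absolute risk reduction = 0.52812 − 0.43878 = 0.08933
NNT = 1 / ARR = 1 / 0.08933 = 11.194 → round up → 12

12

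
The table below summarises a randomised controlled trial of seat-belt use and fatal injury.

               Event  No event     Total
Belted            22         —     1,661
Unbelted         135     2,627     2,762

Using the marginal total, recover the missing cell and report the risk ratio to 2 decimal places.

0.27

The missing cell is in the exposed row: 1661 − 22 = 1639.
So a = 22, b = 1639, c = 135, d = 2627.
RR = [a/(a+b)] / [c/(c+d)] = (22/1661) / (135/2762) = 0.01325/0.04888 = 0.27098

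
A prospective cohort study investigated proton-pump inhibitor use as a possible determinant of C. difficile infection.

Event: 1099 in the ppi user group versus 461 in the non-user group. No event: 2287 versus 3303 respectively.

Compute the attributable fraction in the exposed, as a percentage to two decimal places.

62.27

From the description: a = 1099, b = 2287, c = 461, d = 3303.
Risk in exposed = 1099/3386 = 0.32457; risk in unexposed = 461/3764 = 0.12248.
RR = 0.32457/0.12248 = 2.65008
AR% = (RR − 1)/RR × 100 = (2.65008 − 1)/2.65008 × 100 = 62.2653%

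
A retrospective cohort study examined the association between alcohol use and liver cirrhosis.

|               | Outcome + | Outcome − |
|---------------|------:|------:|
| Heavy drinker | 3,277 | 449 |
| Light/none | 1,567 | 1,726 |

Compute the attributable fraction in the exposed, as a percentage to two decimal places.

45.89

Cells: a = 3277, b = 449, c = 1567, d = 1726.
Risk in exposed = 3277/3726 = 0.87950; risk in unexposed = 1567/3293 = 0.47586.
RR = 0.87950/0.47586 = 1.84823
AR% = (RR − 1)/RR × 100 = (1.84823 − 1)/1.84823 × 100 = 45.8942%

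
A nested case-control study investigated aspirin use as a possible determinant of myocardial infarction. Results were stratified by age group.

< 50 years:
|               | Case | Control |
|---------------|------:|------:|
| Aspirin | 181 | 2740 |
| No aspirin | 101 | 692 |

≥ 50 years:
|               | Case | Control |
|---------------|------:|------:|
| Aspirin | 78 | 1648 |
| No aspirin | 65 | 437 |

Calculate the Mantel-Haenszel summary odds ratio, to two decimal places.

0.40

OR_MH = Σ(aᵢdᵢ/nᵢ) / Σ(bᵢcᵢ/nᵢ), where nᵢ is the stratum total.
Stratum 1 (< 50 years): n = 3714; a·d/n = 181·692/3714 = 33.7243; b·c/n = 2740·101/3714 = 74.5127
Stratum 2 (≥ 50 years): n = 2228; a·d/n = 78·437/2228 = 15.2989; b·c/n = 1648·65/2228 = 48.0790
OR_MH = (33.7243 + 15.2989) / (74.5127 + 48.0790) = 49.0232 / 122.5916 = 0.39989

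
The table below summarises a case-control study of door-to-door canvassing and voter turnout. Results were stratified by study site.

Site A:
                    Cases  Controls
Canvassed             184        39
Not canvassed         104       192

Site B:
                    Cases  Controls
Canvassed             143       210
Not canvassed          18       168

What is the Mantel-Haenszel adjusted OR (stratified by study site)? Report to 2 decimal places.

OR_MH = Σ(aᵢdᵢ/nᵢ) / Σ(bᵢcᵢ/nᵢ), where nᵢ is the stratum total.
Stratum 1 (Site A): n = 519; a·d/n = 184·192/519 = 68.0694; b·c/n = 39·104/519 = 7.8150
Stratum 2 (Site B): n = 539; a·d/n = 143·168/539 = 44.5714; b·c/n = 210·18/539 = 7.0130
OR_MH = (68.0694 + 44.5714) / (7.8150 + 7.0130) = 112.6408 / 14.8280 = 7.59648

7.60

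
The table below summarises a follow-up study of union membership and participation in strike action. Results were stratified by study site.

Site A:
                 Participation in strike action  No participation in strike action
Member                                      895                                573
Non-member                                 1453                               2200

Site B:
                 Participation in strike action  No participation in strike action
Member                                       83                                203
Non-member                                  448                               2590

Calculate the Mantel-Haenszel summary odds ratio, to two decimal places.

OR_MH = Σ(aᵢdᵢ/nᵢ) / Σ(bᵢcᵢ/nᵢ), where nᵢ is the stratum total.
Stratum 1 (Site A): n = 5121; a·d/n = 895·2200/5121 = 384.4952; b·c/n = 573·1453/5121 = 162.5794
Stratum 2 (Site B): n = 3324; a·d/n = 83·2590/3324 = 64.6721; b·c/n = 203·448/3324 = 27.3598
OR_MH = (384.4952 + 64.6721) / (162.5794 + 27.3598) = 449.1673 / 189.9392 = 2.36480

2.36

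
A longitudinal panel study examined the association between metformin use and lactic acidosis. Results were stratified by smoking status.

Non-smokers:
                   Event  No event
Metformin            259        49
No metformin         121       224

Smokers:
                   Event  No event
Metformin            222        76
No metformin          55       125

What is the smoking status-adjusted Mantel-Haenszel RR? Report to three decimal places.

2.413

RR_MH = Σ(aᵢ·n₀ᵢ/nᵢ) / Σ(cᵢ·n₁ᵢ/nᵢ), with n₁ᵢ = aᵢ+bᵢ (exposed), n₀ᵢ = cᵢ+dᵢ (unexposed), nᵢ = n₁ᵢ+n₀ᵢ.
Stratum 1 (Non-smokers): n₁ = 308, n₀ = 345, n = 653; a·n₀/n = 259·345/653 = 136.8377; c·n₁/n = 121·308/653 = 57.0720
Stratum 2 (Smokers): n₁ = 298, n₀ = 180, n = 478; a·n₀/n = 222·180/478 = 83.5983; c·n₁/n = 55·298/478 = 34.2887
RR_MH = (136.8377 + 83.5983) / (57.0720 + 34.2887) = 220.4360 / 91.3607 = 2.41281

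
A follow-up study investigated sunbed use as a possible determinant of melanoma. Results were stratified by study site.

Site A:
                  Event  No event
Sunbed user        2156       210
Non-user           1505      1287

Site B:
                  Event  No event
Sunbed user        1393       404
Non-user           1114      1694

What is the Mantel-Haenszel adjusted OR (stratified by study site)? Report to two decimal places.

OR_MH = Σ(aᵢdᵢ/nᵢ) / Σ(bᵢcᵢ/nᵢ), where nᵢ is the stratum total.
Stratum 1 (Site A): n = 5158; a·d/n = 2156·1287/5158 = 537.9550; b·c/n = 210·1505/5158 = 61.2737
Stratum 2 (Site B): n = 4605; a·d/n = 1393·1694/4605 = 512.4304; b·c/n = 404·1114/4605 = 97.7320
OR_MH = (537.9550 + 512.4304) / (61.2737 + 97.7320) = 1050.3854 / 159.0058 = 6.60596

6.61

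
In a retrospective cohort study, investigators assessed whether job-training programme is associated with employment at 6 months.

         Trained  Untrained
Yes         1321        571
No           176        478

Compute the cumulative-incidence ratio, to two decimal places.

1.62

Reading the table with exposure as columns: a = 1321 (Trained, case), b = 176 (Trained, non-case), c = 571 (Untrained, case), d = 478.
Risk in exposed = 1321/1497 = 0.88243; risk in unexposed = 571/1049 = 0.54433.
RR = 0.88243 / 0.54433 = 1.62114
The risk among the exposed is 1.62 times that among the unexposed.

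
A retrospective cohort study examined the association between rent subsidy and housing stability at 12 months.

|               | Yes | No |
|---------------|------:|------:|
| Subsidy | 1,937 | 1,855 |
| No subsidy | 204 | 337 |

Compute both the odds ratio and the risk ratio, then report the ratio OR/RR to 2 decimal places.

Cells: a = 1937, b = 1855, c = 204, d = 337.
OR = (1937·337)/(1855·204) = 652769/378420 = 1.72499
Risk in exposed = 1937/3792 = 0.51081; risk in unexposed = 204/541 = 0.37708; RR = 1.35465
OR/RR = 1.72499 / 1.35465 = 1.27338
The outcome is not rare, so the OR lies further from 1 than the RR.

1.27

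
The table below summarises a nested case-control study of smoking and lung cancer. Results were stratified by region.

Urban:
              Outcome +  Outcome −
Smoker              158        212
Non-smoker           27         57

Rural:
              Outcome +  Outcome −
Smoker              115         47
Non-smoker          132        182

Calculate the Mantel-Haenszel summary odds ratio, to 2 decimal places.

2.49

OR_MH = Σ(aᵢdᵢ/nᵢ) / Σ(bᵢcᵢ/nᵢ), where nᵢ is the stratum total.
Stratum 1 (Urban): n = 454; a·d/n = 158·57/454 = 19.8370; b·c/n = 212·27/454 = 12.6079
Stratum 2 (Rural): n = 476; a·d/n = 115·182/476 = 43.9706; b·c/n = 47·132/476 = 13.0336
OR_MH = (19.8370 + 43.9706) / (12.6079 + 13.0336) = 63.8076 / 25.6415 = 2.48845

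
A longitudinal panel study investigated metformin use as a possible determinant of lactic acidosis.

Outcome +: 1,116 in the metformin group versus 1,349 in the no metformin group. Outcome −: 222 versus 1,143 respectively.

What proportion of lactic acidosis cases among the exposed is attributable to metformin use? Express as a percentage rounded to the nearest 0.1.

35.1

From the description: a = 1116, b = 222, c = 1349, d = 1143.
Risk in exposed = 1116/1338 = 0.83408; risk in unexposed = 1349/2492 = 0.54133.
RR = 0.83408/0.54133 = 1.54079
AR% = (RR − 1)/RR × 100 = (1.54079 − 1)/1.54079 × 100 = 35.0983%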